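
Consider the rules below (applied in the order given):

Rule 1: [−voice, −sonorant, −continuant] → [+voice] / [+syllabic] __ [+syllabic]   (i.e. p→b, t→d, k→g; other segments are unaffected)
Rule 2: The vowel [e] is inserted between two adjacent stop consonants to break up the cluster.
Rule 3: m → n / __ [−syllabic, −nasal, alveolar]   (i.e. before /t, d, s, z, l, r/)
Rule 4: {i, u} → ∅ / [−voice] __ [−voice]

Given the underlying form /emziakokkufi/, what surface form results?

Rule 1 (intervocalic voicing): /k/ is a voiceless stop between vowels /a/ and /o/, so it voices to [g]. /emziakokkufi/ → emziagokkufi.
Rule 2 (stop-cluster e-epenthesis): /k/ and /k/ form a stop–stop cluster, so [e] is inserted between them. /emziagokkufi/ → emziagokekufi.
Rule 3 (nasal place assimilation): /m/ precedes the alveolar consonant /z/, so it assimilates in place to [n]. /emziagokekufi/ → enziagokekufi.
Rule 4 (high vowel syncope): /u/ is a high vowel flanked by voiceless consonants /k/ and /f/, so it deletes. /enziagokekufi/ → enziagokekfi.

enziagokekfi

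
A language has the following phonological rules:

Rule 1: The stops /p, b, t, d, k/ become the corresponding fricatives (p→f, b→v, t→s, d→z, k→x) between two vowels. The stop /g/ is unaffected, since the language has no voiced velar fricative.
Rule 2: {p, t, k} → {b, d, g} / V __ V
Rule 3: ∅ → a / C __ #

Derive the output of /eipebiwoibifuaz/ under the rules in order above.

Rule 1 (intervocalic spirantization): /p/ is a stop between vowels /i/ and /e/, so it spirantizes to the fricative [f]. /b/ is a stop between vowels /e/ and /i/, so it spirantizes to the fricative [v]. /b/ is a stop between vowels /i/ and /i/, so it spirantizes to the fricative [v]. /eipebiwoibifuaz/ → eifeviwoivifuaz.
Rule 2 (intervocalic voicing): no segment meets the environment; /eifeviwoivifuaz/ is unchanged.
Rule 3 (final a-epenthesis): the form ends in the consonant /z/, so [a] is inserted word-finally. /eifeviwoivifuaz/ → eifeviwoivifuaza.

eifeviwoivifuaza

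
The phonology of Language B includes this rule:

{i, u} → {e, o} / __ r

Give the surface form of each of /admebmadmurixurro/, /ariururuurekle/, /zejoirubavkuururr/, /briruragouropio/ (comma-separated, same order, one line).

admebmadmorixorro, ariororuorekle, zejoerubavkuororr, breroragooropio

/admebmadmurixurro/: /u/ is a high vowel immediately before /r/, so it lowers to [o]. /u/ is a high vowel immediately before /r/, so it lowers to [o]. → [admebmadmorixorro].
/ariururuurekle/: /u/ is a high vowel immediately before /r/, so it lowers to [o]. /u/ is a high vowel immediately before /r/, so it lowers to [o]. /u/ is a high vowel immediately before /r/, so it lowers to [o]. → [ariororuorekle].
/zejoirubavkuururr/: /i/ is a high vowel immediately before /r/, so it lowers to [e]. /u/ is a high vowel immediately before /r/, so it lowers to [o]. /u/ is a high vowel immediately before /r/, so it lowers to [o]. → [zejoerubavkuororr].
/briruragouropio/: /i/ is a high vowel immediately before /r/, so it lowers to [e]. /u/ is a high vowel immediately before /r/, so it lowers to [o]. /u/ is a high vowel immediately before /r/, so it lowers to [o]. → [breroragooropio].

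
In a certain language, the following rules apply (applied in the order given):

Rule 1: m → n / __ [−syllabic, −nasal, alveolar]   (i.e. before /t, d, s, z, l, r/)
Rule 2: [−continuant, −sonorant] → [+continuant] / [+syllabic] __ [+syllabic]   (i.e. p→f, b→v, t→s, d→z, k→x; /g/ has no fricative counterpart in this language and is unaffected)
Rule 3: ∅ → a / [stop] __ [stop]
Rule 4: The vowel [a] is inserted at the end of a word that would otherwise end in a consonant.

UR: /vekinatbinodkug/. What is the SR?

Rule 1 (nasal place assimilation): no segment meets the environment; /vekinatbinodkug/ is unchanged.
Rule 2 (intervocalic spirantization): /k/ is a stop between vowels /e/ and /i/, so it spirantizes to the fricative [x]. /vekinatbinodkug/ → vexinatbinodkug.
Rule 3 (stop-cluster a-epenthesis): /t/ and /b/ form a stop–stop cluster, so [a] is inserted between them. /d/ and /k/ form a stop–stop cluster, so [a] is inserted between them. /vexinatbinodkug/ → vexinatabinodakug.
Rule 4 (final a-epenthesis): the form ends in the consonant /g/, so [a] is inserted word-finally. /vexinatabinodakug/ → vexinatabinodakuga.

vexinatabinodakuga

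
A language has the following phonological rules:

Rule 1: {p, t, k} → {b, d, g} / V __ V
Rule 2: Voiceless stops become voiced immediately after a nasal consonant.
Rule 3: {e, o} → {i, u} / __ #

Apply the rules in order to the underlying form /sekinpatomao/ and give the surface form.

seginbadomau

Rule 1 (intervocalic voicing): /k/ is a voiceless stop between vowels /e/ and /i/, so it voices to [g]. /t/ is a voiceless stop between vowels /a/ and /o/, so it voices to [d]. /sekinpatomao/ → seginpadomao.
Rule 2 (post-nasal voicing): /p/ is a voiceless stop immediately after the nasal /n/, so it voices to [b]. /seginpadomao/ → seginbadomao.
Rule 3 (final vowel raising): /o/ is a mid vowel in word-final position, so it raises to [u]. /seginbadomao/ → seginbadomau.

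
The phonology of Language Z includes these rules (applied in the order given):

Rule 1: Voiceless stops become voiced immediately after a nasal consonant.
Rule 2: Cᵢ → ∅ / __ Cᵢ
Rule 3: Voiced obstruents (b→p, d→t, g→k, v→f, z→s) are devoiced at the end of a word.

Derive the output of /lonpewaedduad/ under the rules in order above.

Rule 1 (post-nasal voicing): /p/ is a voiceless stop immediately after the nasal /n/, so it voices to [b]. /lonpewaedduad/ → lonbewaedduad.
Rule 2 (degemination): /dd/ is a geminate; the first /d/ deletes. /lonbewaedduad/ → lonbewaeduad.
Rule 3 (final devoicing): /d/ is a voiced obstruent in word-final position, so it devoices to [t]. /lonbewaeduad/ → lonbewaeduat.

lonbewaeduat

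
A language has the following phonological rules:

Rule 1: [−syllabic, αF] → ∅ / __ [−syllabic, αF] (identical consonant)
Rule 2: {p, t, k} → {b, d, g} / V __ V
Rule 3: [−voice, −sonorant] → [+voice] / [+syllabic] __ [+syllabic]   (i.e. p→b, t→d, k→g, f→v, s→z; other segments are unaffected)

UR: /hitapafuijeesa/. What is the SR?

Rule 1 (degemination): no segment meets the environment; /hitapafuijeesa/ is unchanged.
Rule 2 (intervocalic voicing): /t/ is a voiceless stop between vowels /i/ and /a/, so it voices to [d]. /p/ is a voiceless stop between vowels /a/ and /a/, so it voices to [b]. /hitapafuijeesa/ → hidabafuijeesa.
Rule 3 (intervocalic voicing): /f/ is a voiceless obstruent between vowels /a/ and /u/, so it voices to [v]. /s/ is a voiceless obstruent between vowels /e/ and /a/, so it voices to [z]. /hidabafuijeesa/ → hidabavuijeeza.

hidabavuijeeza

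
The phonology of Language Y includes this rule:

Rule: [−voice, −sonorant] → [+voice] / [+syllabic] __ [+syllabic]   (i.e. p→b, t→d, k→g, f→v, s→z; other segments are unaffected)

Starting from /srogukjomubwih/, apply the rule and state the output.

No segment of /srogukjomubwih/ meets the structural description of the rule, so the form surfaces unchanged.

srogukjomubwih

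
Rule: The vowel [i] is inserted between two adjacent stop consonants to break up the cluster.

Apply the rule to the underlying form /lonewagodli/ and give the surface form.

lonewagodli

No segment of /lonewagodli/ meets the structural description of the rule, so the form surfaces unchanged.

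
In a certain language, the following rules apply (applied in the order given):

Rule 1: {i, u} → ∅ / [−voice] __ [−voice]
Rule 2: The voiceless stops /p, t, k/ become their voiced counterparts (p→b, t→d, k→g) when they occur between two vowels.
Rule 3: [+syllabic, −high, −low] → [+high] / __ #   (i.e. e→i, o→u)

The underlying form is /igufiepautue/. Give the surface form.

igufiebaudui

Rule 1 (high vowel syncope): no segment meets the environment; /igufiepautue/ is unchanged.
Rule 2 (intervocalic voicing): /p/ is a voiceless stop between vowels /e/ and /a/, so it voices to [b]. /t/ is a voiceless stop between vowels /u/ and /u/, so it voices to [d]. /igufiepautue/ → igufiebaudue.
Rule 3 (final vowel raising): /e/ is a mid vowel in word-final position, so it raises to [i]. /igufiebaudue/ → igufiebaudui.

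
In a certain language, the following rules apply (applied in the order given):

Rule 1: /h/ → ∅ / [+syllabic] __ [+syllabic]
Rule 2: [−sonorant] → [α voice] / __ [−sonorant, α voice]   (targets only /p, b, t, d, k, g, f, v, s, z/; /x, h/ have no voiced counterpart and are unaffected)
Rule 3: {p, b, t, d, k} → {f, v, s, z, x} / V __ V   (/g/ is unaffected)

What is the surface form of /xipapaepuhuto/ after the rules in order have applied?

Rule 1 (intervocalic h-deletion): /h/ occurs between vowels /u/ and /u/, so it deletes. /xipapaepuhuto/ → xipapaepuuto.
Rule 2 (regressive voicing assimilation): no segment meets the environment; /xipapaepuuto/ is unchanged.
Rule 3 (intervocalic spirantization): /p/ is a stop between vowels /i/ and /a/, so it spirantizes to the fricative [f]. /p/ is a stop between vowels /a/ and /a/, so it spirantizes to the fricative [f]. /p/ is a stop between vowels /e/ and /u/, so it spirantizes to the fricative [f]. /t/ is a stop between vowels /u/ and /o/, so it spirantizes to the fricative [s]. /xipapaepuuto/ → xifafaefuuso.

xifafaefuuso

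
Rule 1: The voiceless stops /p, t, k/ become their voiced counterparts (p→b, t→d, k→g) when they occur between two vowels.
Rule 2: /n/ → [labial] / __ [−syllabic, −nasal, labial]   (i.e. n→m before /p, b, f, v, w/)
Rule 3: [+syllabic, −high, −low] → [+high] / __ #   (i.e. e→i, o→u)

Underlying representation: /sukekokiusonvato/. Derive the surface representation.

Rule 1 (intervocalic voicing): /k/ is a voiceless stop between vowels /u/ and /e/, so it voices to [g]. /k/ is a voiceless stop between vowels /e/ and /o/, so it voices to [g]. /k/ is a voiceless stop between vowels /o/ and /i/, so it voices to [g]. /t/ is a voiceless stop between vowels /a/ and /o/, so it voices to [d]. /sukekokiusonvato/ → sugegogiusonvado.
Rule 2 (nasal place assimilation): /n/ precedes the labial consonant /v/, so it assimilates in place to [m]. /sugegogiusonvado/ → sugegogiusomvado.
Rule 3 (final vowel raising): /o/ is a mid vowel in word-final position, so it raises to [u]. /sugegogiusomvado/ → sugegogiusomvadu.

sugegogiusomvadu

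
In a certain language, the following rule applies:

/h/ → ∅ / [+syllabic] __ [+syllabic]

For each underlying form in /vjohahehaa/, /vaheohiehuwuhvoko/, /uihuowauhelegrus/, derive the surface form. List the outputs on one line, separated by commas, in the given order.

vjoaeaa, vaeoieuwuhvoko, uiuowauelegrus

/vjohahehaa/: /h/ occurs between vowels /o/ and /a/, so it deletes. /h/ occurs between vowels /a/ and /e/, so it deletes. /h/ occurs between vowels /e/ and /a/, so it deletes. → [vjoaeaa].
/vaheohiehuwuhvoko/: /h/ occurs between vowels /a/ and /e/, so it deletes. /h/ occurs between vowels /o/ and /i/, so it deletes. /h/ occurs between vowels /e/ and /u/, so it deletes. → [vaeoieuwuhvoko].
/uihuowauhelegrus/: /h/ occurs between vowels /i/ and /u/, so it deletes. /h/ occurs between vowels /u/ and /e/, so it deletes. → [uiuowauelegrus].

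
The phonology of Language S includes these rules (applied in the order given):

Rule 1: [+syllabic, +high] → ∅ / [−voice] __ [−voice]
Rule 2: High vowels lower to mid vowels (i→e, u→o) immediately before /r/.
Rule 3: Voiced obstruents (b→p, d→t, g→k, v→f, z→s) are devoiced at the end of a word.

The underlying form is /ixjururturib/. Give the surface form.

ixjorortorip

Rule 1 (high vowel syncope): no segment meets the environment; /ixjururturib/ is unchanged.
Rule 2 (pre-rhotic lowering): /u/ is a high vowel immediately before /r/, so it lowers to [o]. /u/ is a high vowel immediately before /r/, so it lowers to [o]. /u/ is a high vowel immediately before /r/, so it lowers to [o]. /ixjururturib/ → ixjorortorib.
Rule 3 (final devoicing): /b/ is a voiced obstruent in word-final position, so it devoices to [p]. /ixjorortorib/ → ixjorortorip.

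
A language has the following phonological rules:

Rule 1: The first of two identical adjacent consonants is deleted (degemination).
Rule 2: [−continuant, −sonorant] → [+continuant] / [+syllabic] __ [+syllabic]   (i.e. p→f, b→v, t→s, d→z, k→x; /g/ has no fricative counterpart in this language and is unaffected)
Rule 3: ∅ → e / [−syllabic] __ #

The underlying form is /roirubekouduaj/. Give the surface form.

Rule 1 (degemination): no segment meets the environment; /roirubekouduaj/ is unchanged.
Rule 2 (intervocalic spirantization): /b/ is a stop between vowels /u/ and /e/, so it spirantizes to the fricative [v]. /k/ is a stop between vowels /e/ and /o/, so it spirantizes to the fricative [x]. /d/ is a stop between vowels /u/ and /u/, so it spirantizes to the fricative [z]. /roirubekouduaj/ → roiruvexouzuaj.
Rule 3 (final e-epenthesis): the form ends in the consonant /j/, so [e] is inserted word-finally. /roiruvexouzuaj/ → roiruvexouzuaje.

roiruvexouzuaje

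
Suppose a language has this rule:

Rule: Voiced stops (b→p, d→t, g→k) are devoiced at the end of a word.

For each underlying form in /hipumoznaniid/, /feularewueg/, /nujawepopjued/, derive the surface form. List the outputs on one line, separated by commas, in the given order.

/hipumoznaniid/: /d/ is a voiced stop in word-final position, so it devoices to [t]. → [hipumoznaniit].
/feularewueg/: /g/ is a voiced stop in word-final position, so it devoices to [k]. → [feularewuek].
/nujawepopjued/: /d/ is a voiced stop in word-final position, so it devoices to [t]. → [nujawepopjuet].

hipumoznaniit, feularewuek, nujawepopjuet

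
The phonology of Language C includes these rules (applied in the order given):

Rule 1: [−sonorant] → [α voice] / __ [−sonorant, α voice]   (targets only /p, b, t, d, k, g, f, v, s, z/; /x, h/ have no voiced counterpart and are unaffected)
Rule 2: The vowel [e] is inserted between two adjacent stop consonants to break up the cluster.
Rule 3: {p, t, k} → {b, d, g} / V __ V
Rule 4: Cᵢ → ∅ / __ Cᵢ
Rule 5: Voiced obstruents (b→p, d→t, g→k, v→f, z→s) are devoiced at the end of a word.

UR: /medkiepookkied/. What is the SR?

Rule 1 (regressive voicing assimilation): /d/ precedes the voiceless obstruent /k/, so it devoices to [t] by assimilation. /medkiepookkied/ → metkiepookkied.
Rule 2 (stop-cluster e-epenthesis): /t/ and /k/ form a stop–stop cluster, so [e] is inserted between them. /k/ and /k/ form a stop–stop cluster, so [e] is inserted between them. /metkiepookkied/ → metekiepookekied.
Rule 3 (intervocalic voicing): /t/ is a voiceless stop between vowels /e/ and /e/, so it voices to [d]. /k/ is a voiceless stop between vowels /e/ and /i/, so it voices to [g]. /p/ is a voiceless stop between vowels /e/ and /o/, so it voices to [b]. /k/ is a voiceless stop between vowels /o/ and /e/, so it voices to [g]. /k/ is a voiceless stop between vowels /e/ and /i/, so it voices to [g]. /metekiepookekied/ → medegieboogegied.
Rule 4 (degemination): no segment meets the environment; /medegieboogegied/ is unchanged.
Rule 5 (final devoicing): /d/ is a voiced obstruent in word-final position, so it devoices to [t]. /medegieboogegied/ → medegieboogegiet.

medegieboogegiet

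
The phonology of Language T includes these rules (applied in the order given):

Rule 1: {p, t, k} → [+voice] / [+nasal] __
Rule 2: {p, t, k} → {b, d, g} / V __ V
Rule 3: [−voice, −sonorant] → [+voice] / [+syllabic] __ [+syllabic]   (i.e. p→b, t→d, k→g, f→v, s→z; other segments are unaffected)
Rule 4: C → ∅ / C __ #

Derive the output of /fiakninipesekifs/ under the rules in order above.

fiakninibezegif

Rule 1 (post-nasal voicing): no segment meets the environment; /fiakninipesekifs/ is unchanged.
Rule 2 (intervocalic voicing): /p/ is a voiceless stop between vowels /i/ and /e/, so it voices to [b]. /k/ is a voiceless stop between vowels /e/ and /i/, so it voices to [g]. /fiakninipesekifs/ → fiakninibesegifs.
Rule 3 (intervocalic voicing): /s/ is a voiceless obstruent between vowels /e/ and /e/, so it voices to [z]. /fiakninibesegifs/ → fiakninibezegifs.
Rule 4 (final cluster simplification): /s/ is the second consonant of a word-final cluster /fs/, so it deletes. /fiakninibezegifs/ → fiakninibezegif.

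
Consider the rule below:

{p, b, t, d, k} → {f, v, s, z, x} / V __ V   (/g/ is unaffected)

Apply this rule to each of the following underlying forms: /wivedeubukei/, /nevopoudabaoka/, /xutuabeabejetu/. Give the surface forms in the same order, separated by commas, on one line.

/wivedeubukei/: /d/ is a stop between vowels /e/ and /e/, so it spirantizes to the fricative [z]. /b/ is a stop between vowels /u/ and /u/, so it spirantizes to the fricative [v]. /k/ is a stop between vowels /u/ and /e/, so it spirantizes to the fricative [x]. → [wivezeuvuxei].
/nevopoudabaoka/: /p/ is a stop between vowels /o/ and /o/, so it spirantizes to the fricative [f]. /d/ is a stop between vowels /u/ and /a/, so it spirantizes to the fricative [z]. /b/ is a stop between vowels /a/ and /a/, so it spirantizes to the fricative [v]. /k/ is a stop between vowels /o/ and /a/, so it spirantizes to the fricative [x]. → [nevofouzavaoxa].
/xutuabeabejetu/: /t/ is a stop between vowels /u/ and /u/, so it spirantizes to the fricative [s]. /b/ is a stop between vowels /a/ and /e/, so it spirantizes to the fricative [v]. /b/ is a stop between vowels /a/ and /e/, so it spirantizes to the fricative [v]. /t/ is a stop between vowels /e/ and /u/, so it spirantizes to the fricative [s]. → [xusuaveavejesu].

wivezeuvuxei, nevofouzavaoxa, xusuaveavejesu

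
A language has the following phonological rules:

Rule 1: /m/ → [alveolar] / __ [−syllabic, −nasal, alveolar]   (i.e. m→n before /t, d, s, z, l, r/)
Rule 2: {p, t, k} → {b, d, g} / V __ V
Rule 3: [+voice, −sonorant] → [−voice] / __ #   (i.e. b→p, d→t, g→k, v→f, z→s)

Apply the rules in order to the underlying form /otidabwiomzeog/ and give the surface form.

odidabwionzeok

Rule 1 (nasal place assimilation): /m/ precedes the alveolar consonant /z/, so it assimilates in place to [n]. /otidabwiomzeog/ → otidabwionzeog.
Rule 2 (intervocalic voicing): /t/ is a voiceless stop between vowels /o/ and /i/, so it voices to [d]. /otidabwionzeog/ → odidabwionzeog.
Rule 3 (final devoicing): /g/ is a voiced obstruent in word-final position, so it devoices to [k]. /odidabwionzeog/ → odidabwionzeok.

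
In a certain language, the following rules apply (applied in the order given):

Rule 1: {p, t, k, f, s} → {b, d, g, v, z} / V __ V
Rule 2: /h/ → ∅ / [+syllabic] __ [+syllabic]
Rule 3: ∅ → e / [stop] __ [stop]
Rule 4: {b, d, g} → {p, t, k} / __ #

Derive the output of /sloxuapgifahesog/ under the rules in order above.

Rule 1 (intervocalic voicing): /f/ is a voiceless obstruent between vowels /i/ and /a/, so it voices to [v]. /s/ is a voiceless obstruent between vowels /e/ and /o/, so it voices to [z]. /sloxuapgifahesog/ → sloxuapgivahezog.
Rule 2 (intervocalic h-deletion): /h/ occurs between vowels /a/ and /e/, so it deletes. /sloxuapgivahezog/ → sloxuapgivaezog.
Rule 3 (stop-cluster e-epenthesis): /p/ and /g/ form a stop–stop cluster, so [e] is inserted between them. /sloxuapgivaezog/ → sloxuapegivaezog.
Rule 4 (final devoicing): /g/ is a voiced stop in word-final position, so it devoices to [k]. /sloxuapegivaezog/ → sloxuapegivaezok.

sloxuapegivaezok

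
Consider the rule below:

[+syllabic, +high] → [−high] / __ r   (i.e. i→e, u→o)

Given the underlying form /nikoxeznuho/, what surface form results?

nikoxeznuho

No segment of /nikoxeznuho/ meets the structural description of the rule, so the form surfaces unchanged.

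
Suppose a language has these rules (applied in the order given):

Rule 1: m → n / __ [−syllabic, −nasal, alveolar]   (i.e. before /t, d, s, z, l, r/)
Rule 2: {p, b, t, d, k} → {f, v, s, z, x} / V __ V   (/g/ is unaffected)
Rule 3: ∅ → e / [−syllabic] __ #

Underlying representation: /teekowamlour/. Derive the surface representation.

teexowanloure

Rule 1 (nasal place assimilation): /m/ precedes the alveolar consonant /l/, so it assimilates in place to [n]. /teekowamlour/ → teekowanlour.
Rule 2 (intervocalic spirantization): /k/ is a stop between vowels /e/ and /o/, so it spirantizes to the fricative [x]. /teekowanlour/ → teexowanlour.
Rule 3 (final e-epenthesis): the form ends in the consonant /r/, so [e] is inserted word-finally. /teexowanlour/ → teexowanloure.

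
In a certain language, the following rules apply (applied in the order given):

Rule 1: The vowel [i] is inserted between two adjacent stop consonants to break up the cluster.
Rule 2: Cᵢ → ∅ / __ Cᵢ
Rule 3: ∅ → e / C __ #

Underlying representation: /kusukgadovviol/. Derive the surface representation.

kusukigadoviole

Rule 1 (stop-cluster i-epenthesis): /k/ and /g/ form a stop–stop cluster, so [i] is inserted between them. /kusukgadovviol/ → kusukigadovviol.
Rule 2 (degemination): /vv/ is a geminate; the first /v/ deletes. /kusukigadovviol/ → kusukigadoviol.
Rule 3 (final e-epenthesis): the form ends in the consonant /l/, so [e] is inserted word-finally. /kusukigadoviol/ → kusukigadoviole.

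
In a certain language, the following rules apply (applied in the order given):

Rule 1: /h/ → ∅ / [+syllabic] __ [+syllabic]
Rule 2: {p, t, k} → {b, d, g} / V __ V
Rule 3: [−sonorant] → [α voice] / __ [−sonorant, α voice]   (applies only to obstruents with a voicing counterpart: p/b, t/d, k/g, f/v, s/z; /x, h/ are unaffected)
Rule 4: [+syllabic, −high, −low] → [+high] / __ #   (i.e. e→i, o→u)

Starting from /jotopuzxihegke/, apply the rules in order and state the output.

jodobusxiekki

Rule 1 (intervocalic h-deletion): /h/ occurs between vowels /i/ and /e/, so it deletes. /jotopuzxihegke/ → jotopuzxiegke.
Rule 2 (intervocalic voicing): /t/ is a voiceless stop between vowels /o/ and /o/, so it voices to [d]. /p/ is a voiceless stop between vowels /o/ and /u/, so it voices to [b]. /jotopuzxiegke/ → jodobuzxiegke.
Rule 3 (regressive voicing assimilation): /z/ precedes the voiceless obstruent /x/, so it devoices to [s] by assimilation. /g/ precedes the voiceless obstruent /k/, so it devoices to [k] by assimilation. /jodobuzxiegke/ → jodobusxiekke.
Rule 4 (final vowel raising): /e/ is a mid vowel in word-final position, so it raises to [i]. /jodobusxiekke/ → jodobusxiekki.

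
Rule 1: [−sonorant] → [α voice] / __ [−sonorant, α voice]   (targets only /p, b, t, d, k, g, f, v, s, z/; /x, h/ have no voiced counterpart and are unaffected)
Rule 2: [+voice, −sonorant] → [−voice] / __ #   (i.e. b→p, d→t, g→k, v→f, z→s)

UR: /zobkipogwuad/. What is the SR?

Rule 1 (regressive voicing assimilation): /b/ precedes the voiceless obstruent /k/, so it devoices to [p] by assimilation. /zobkipogwuad/ → zopkipogwuad.
Rule 2 (final devoicing): /d/ is a voiced obstruent in word-final position, so it devoices to [t]. /zopkipogwuad/ → zopkipogwuat.

zopkipogwuat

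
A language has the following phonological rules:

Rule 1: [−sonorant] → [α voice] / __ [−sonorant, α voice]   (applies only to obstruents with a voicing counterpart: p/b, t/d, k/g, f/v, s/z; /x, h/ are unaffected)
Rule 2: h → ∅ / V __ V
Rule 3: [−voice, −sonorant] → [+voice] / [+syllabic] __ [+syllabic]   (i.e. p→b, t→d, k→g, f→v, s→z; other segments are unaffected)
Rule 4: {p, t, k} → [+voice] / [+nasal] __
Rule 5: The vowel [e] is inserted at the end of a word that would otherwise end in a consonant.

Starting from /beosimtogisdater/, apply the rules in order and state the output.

Rule 1 (regressive voicing assimilation): /s/ precedes the voiced obstruent /d/, so it voices to [z] by assimilation. /beosimtogisdater/ → beosimtogizdater.
Rule 2 (intervocalic h-deletion): no segment meets the environment; /beosimtogizdater/ is unchanged.
Rule 3 (intervocalic voicing): /s/ is a voiceless obstruent between vowels /o/ and /i/, so it voices to [z]. /t/ is a voiceless obstruent between vowels /a/ and /e/, so it voices to [d]. /beosimtogizdater/ → beozimtogizdader.
Rule 4 (post-nasal voicing): /t/ is a voiceless stop immediately after the nasal /m/, so it voices to [d]. /beozimtogizdader/ → beozimdogizdader.
Rule 5 (final e-epenthesis): the form ends in the consonant /r/, so [e] is inserted word-finally. /beozimdogizdader/ → beozimdogizdadere.

beozimdogizdadere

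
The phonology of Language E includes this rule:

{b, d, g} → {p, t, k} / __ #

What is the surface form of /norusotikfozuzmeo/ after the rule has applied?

No segment of /norusotikfozuzmeo/ meets the structural description of the rule, so the form surfaces unchanged.

norusotikfozuzmeo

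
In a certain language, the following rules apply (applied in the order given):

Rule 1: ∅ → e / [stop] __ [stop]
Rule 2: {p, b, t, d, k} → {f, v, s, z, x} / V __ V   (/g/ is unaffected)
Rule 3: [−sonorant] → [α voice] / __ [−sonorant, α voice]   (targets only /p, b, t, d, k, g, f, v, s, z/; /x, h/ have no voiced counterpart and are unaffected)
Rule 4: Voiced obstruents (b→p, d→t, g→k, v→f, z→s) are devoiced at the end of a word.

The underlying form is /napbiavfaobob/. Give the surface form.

nafeviaffaovop

Rule 1 (stop-cluster e-epenthesis): /p/ and /b/ form a stop–stop cluster, so [e] is inserted between them. /napbiavfaobob/ → napebiavfaobob.
Rule 2 (intervocalic spirantization): /p/ is a stop between vowels /a/ and /e/, so it spirantizes to the fricative [f]. /b/ is a stop between vowels /e/ and /i/, so it spirantizes to the fricative [v]. /b/ is a stop between vowels /o/ and /o/, so it spirantizes to the fricative [v]. /napebiavfaobob/ → nafeviavfaovob.
Rule 3 (regressive voicing assimilation): /v/ precedes the voiceless obstruent /f/, so it devoices to [f] by assimilation. /nafeviavfaovob/ → nafeviaffaovob.
Rule 4 (final devoicing): /b/ is a voiced obstruent in word-final position, so it devoices to [p]. /nafeviaffaovob/ → nafeviaffaovop.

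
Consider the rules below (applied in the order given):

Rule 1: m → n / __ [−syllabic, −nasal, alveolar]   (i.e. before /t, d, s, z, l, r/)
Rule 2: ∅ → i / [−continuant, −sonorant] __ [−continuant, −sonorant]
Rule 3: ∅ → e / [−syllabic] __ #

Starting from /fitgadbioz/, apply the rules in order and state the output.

Rule 1 (nasal place assimilation): no segment meets the environment; /fitgadbioz/ is unchanged.
Rule 2 (stop-cluster i-epenthesis): /t/ and /g/ form a stop–stop cluster, so [i] is inserted between them. /d/ and /b/ form a stop–stop cluster, so [i] is inserted between them. /fitgadbioz/ → fitigadibioz.
Rule 3 (final e-epenthesis): the form ends in the consonant /z/, so [e] is inserted word-finally. /fitigadibioz/ → fitigadibioze.

fitigadibioze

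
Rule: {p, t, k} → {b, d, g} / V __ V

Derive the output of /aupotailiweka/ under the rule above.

/p/ is a voiceless stop between vowels /u/ and /o/, so it voices to [b].
/t/ is a voiceless stop between vowels /o/ and /a/, so it voices to [d].
/k/ is a voiceless stop between vowels /e/ and /a/, so it voices to [g].
Surface form: [aubodailiwega].

aubodailiwega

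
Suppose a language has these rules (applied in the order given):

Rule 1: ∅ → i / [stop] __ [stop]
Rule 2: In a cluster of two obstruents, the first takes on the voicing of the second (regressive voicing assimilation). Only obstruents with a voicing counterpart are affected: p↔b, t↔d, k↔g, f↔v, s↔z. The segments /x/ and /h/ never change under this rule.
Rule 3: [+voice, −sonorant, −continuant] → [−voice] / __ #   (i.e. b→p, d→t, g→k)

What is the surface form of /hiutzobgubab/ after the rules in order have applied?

Rule 1 (stop-cluster i-epenthesis): /b/ and /g/ form a stop–stop cluster, so [i] is inserted between them. /hiutzobgubab/ → hiutzobigubab.
Rule 2 (regressive voicing assimilation): /t/ precedes the voiced obstruent /z/, so it voices to [d] by assimilation. /hiutzobigubab/ → hiudzobigubab.
Rule 3 (final devoicing): /b/ is a voiced stop in word-final position, so it devoices to [p]. /hiudzobigubab/ → hiudzobigubap.

hiudzobigubap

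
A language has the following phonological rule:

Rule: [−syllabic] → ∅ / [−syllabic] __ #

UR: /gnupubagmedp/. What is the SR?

gnupubagmed

/p/ is the second consonant of a word-final cluster /dp/, so it deletes.
The other instances of /g/, /n/, /p/, /b/, /m/, /d/ do not occur in the required environment and remain unchanged.
Surface form: [gnupubagmed].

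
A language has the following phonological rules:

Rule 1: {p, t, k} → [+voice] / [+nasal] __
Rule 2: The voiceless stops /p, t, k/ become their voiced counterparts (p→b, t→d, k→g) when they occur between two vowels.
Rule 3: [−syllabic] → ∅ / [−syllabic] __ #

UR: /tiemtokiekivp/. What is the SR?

Rule 1 (post-nasal voicing): /t/ is a voiceless stop immediately after the nasal /m/, so it voices to [d]. /tiemtokiekivp/ → tiemdokiekivp.
Rule 2 (intervocalic voicing): /k/ is a voiceless stop between vowels /o/ and /i/, so it voices to [g]. /k/ is a voiceless stop between vowels /e/ and /i/, so it voices to [g]. /tiemdokiekivp/ → tiemdogiegivp.
Rule 3 (final cluster simplification): /p/ is the second consonant of a word-final cluster /vp/, so it deletes. /tiemdogiegivp/ → tiemdogiegiv.

tiemdogiegiv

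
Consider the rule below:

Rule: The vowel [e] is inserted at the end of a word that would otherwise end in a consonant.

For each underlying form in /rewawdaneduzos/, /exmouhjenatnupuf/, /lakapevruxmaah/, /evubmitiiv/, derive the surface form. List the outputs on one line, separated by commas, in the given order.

/rewawdaneduzos/: the form ends in the consonant /s/, so [e] is inserted word-finally. → [rewawdaneduzose].
/exmouhjenatnupuf/: the form ends in the consonant /f/, so [e] is inserted word-finally. → [exmouhjenatnupufe].
/lakapevruxmaah/: the form ends in the consonant /h/, so [e] is inserted word-finally. → [lakapevruxmaahe].
/evubmitiiv/: the form ends in the consonant /v/, so [e] is inserted word-finally. → [evubmitiive].

rewawdaneduzose, exmouhjenatnupufe, lakapevruxmaahe, evubmitiive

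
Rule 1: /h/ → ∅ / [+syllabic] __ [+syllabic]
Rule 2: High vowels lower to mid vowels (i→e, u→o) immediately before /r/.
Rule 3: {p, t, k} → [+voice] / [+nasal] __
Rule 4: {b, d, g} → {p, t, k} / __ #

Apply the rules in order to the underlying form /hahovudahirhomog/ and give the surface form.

haovudaerhomok

Rule 1 (intervocalic h-deletion): /h/ occurs between vowels /a/ and /o/, so it deletes. /h/ occurs between vowels /a/ and /i/, so it deletes. /hahovudahirhomog/ → haovudairhomog.
Rule 2 (pre-rhotic lowering): /i/ is a high vowel immediately before /r/, so it lowers to [e]. /haovudairhomog/ → haovudaerhomog.
Rule 3 (post-nasal voicing): no segment meets the environment; /haovudaerhomog/ is unchanged.
Rule 4 (final devoicing): /g/ is a voiced stop in word-final position, so it devoices to [k]. /haovudaerhomog/ → haovudaerhomok.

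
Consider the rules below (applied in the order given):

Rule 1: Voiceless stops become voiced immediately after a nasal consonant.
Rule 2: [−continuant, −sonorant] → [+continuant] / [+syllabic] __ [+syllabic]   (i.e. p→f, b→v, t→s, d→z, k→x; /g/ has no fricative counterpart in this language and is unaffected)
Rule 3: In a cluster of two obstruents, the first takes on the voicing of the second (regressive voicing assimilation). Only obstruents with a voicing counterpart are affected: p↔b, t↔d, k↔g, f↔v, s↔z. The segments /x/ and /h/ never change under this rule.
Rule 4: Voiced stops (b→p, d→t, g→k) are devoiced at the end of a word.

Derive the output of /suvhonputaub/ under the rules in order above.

sufhonbusaup

Rule 1 (post-nasal voicing): /p/ is a voiceless stop immediately after the nasal /n/, so it voices to [b]. /suvhonputaub/ → suvhonbutaub.
Rule 2 (intervocalic spirantization): /t/ is a stop between vowels /u/ and /a/, so it spirantizes to the fricative [s]. /suvhonbutaub/ → suvhonbusaub.
Rule 3 (regressive voicing assimilation): /v/ precedes the voiceless obstruent /h/, so it devoices to [f] by assimilation. /suvhonbusaub/ → sufhonbusaub.
Rule 4 (final devoicing): /b/ is a voiced stop in word-final position, so it devoices to [p]. /sufhonbusaub/ → sufhonbusaup.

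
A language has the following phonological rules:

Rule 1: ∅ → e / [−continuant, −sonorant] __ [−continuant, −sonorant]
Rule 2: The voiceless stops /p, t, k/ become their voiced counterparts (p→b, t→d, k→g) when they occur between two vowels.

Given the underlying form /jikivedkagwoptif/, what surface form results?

jigivedegagwobedif

Rule 1 (stop-cluster e-epenthesis): /d/ and /k/ form a stop–stop cluster, so [e] is inserted between them. /p/ and /t/ form a stop–stop cluster, so [e] is inserted between them. /jikivedkagwoptif/ → jikivedekagwopetif.
Rule 2 (intervocalic voicing): /k/ is a voiceless stop between vowels /i/ and /i/, so it voices to [g]. /k/ is a voiceless stop between vowels /e/ and /a/, so it voices to [g]. /p/ is a voiceless stop between vowels /o/ and /e/, so it voices to [b]. /t/ is a voiceless stop between vowels /e/ and /i/, so it voices to [d]. /jikivedekagwopetif/ → jigivedegagwobedif.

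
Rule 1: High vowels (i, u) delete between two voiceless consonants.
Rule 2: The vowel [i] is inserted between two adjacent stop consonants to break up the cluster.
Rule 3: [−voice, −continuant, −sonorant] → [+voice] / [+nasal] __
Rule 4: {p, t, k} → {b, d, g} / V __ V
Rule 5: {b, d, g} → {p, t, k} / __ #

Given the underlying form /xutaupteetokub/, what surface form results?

xtaubideedogup

Rule 1 (high vowel syncope): /u/ is a high vowel flanked by voiceless consonants /x/ and /t/, so it deletes. /xutaupteetokub/ → xtaupteetokub.
Rule 2 (stop-cluster i-epenthesis): /p/ and /t/ form a stop–stop cluster, so [i] is inserted between them. /xtaupteetokub/ → xtaupiteetokub.
Rule 3 (post-nasal voicing): no segment meets the environment; /xtaupiteetokub/ is unchanged.
Rule 4 (intervocalic voicing): /p/ is a voiceless stop between vowels /u/ and /i/, so it voices to [b]. /t/ is a voiceless stop between vowels /i/ and /e/, so it voices to [d]. /t/ is a voiceless stop between vowels /e/ and /o/, so it voices to [d]. /k/ is a voiceless stop between vowels /o/ and /u/, so it voices to [g]. /xtaupiteetokub/ → xtaubideedogub.
Rule 5 (final devoicing): /b/ is a voiced stop in word-final position, so it devoices to [p]. /xtaubideedogub/ → xtaubideedogup.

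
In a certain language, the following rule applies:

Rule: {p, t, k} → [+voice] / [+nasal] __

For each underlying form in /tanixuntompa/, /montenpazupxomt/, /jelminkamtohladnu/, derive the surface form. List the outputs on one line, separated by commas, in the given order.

tanixundomba, mondenbazupxomd, jelmingamdohladnu

/tanixuntompa/: /t/ is a voiceless stop immediately after the nasal /n/, so it voices to [d]. /p/ is a voiceless stop immediately after the nasal /m/, so it voices to [b]. → [tanixundomba].
/montenpazupxomt/: /t/ is a voiceless stop immediately after the nasal /n/, so it voices to [d]. /p/ is a voiceless stop immediately after the nasal /n/, so it voices to [b]. /t/ is a voiceless stop immediately after the nasal /m/, so it voices to [d]. → [mondenbazupxomd].
/jelminkamtohladnu/: /k/ is a voiceless stop immediately after the nasal /n/, so it voices to [g]. /t/ is a voiceless stop immediately after the nasal /m/, so it voices to [d]. → [jelmingamdohladnu].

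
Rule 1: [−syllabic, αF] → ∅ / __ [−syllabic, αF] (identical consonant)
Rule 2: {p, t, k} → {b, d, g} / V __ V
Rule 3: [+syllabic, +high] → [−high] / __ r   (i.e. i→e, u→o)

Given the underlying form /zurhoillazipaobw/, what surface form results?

zorhoilazibaobw

Rule 1 (degemination): /ll/ is a geminate; the first /l/ deletes. /zurhoillazipaobw/ → zurhoilazipaobw.
Rule 2 (intervocalic voicing): /p/ is a voiceless stop between vowels /i/ and /a/, so it voices to [b]. /zurhoilazipaobw/ → zurhoilazibaobw.
Rule 3 (pre-rhotic lowering): /u/ is a high vowel immediately before /r/, so it lowers to [o]. /zurhoilazibaobw/ → zorhoilazibaobw.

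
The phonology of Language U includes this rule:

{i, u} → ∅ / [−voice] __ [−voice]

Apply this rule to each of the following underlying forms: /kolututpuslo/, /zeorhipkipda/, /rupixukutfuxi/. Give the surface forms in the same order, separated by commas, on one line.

/kolututpuslo/: /u/ is a high vowel flanked by voiceless consonants /t/ and /t/, so it deletes. /u/ is a high vowel flanked by voiceless consonants /p/ and /s/, so it deletes. → [koluttpslo].
/zeorhipkipda/: /i/ is a high vowel flanked by voiceless consonants /h/ and /p/, so it deletes. /i/ is a high vowel flanked by voiceless consonants /k/ and /p/, so it deletes. → [zeorhpkpda].
/rupixukutfuxi/: /i/ is a high vowel flanked by voiceless consonants /p/ and /x/, so it deletes. /u/ is a high vowel flanked by voiceless consonants /x/ and /k/, so it deletes. /u/ is a high vowel flanked by voiceless consonants /k/ and /t/, so it deletes. /u/ is a high vowel flanked by voiceless consonants /f/ and /x/, so it deletes. → [rupxktfxi].

koluttpslo, zeorhpkpda, rupxktfxi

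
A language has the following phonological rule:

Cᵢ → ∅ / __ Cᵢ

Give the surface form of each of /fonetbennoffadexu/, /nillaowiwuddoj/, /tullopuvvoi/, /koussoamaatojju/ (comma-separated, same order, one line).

/fonetbennoffadexu/: /nn/ is a geminate; the first /n/ deletes. /ff/ is a geminate; the first /f/ deletes. → [fonetbenofadexu].
/nillaowiwuddoj/: /ll/ is a geminate; the first /l/ deletes. /dd/ is a geminate; the first /d/ deletes. → [nilaowiwudoj].
/tullopuvvoi/: /ll/ is a geminate; the first /l/ deletes. /vv/ is a geminate; the first /v/ deletes. → [tulopuvoi].
/koussoamaatojju/: /ss/ is a geminate; the first /s/ deletes. /jj/ is a geminate; the first /j/ deletes. → [kousoamaatoju].

fonetbenofadexu, nilaowiwudoj, tulopuvoi, kousoamaatoju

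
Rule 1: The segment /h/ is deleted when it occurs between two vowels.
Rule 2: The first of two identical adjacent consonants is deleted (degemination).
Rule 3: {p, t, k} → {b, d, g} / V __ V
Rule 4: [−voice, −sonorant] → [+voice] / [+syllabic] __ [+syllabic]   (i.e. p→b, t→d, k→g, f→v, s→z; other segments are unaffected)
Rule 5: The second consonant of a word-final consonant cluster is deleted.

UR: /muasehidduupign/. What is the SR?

muazeiduubig

Rule 1 (intervocalic h-deletion): /h/ occurs between vowels /e/ and /i/, so it deletes. /muasehidduupign/ → muaseidduupign.
Rule 2 (degemination): /dd/ is a geminate; the first /d/ deletes. /muaseidduupign/ → muaseiduupign.
Rule 3 (intervocalic voicing): /p/ is a voiceless stop between vowels /u/ and /i/, so it voices to [b]. /muaseiduupign/ → muaseiduubign.
Rule 4 (intervocalic voicing): /s/ is a voiceless obstruent between vowels /a/ and /e/, so it voices to [z]. /muaseiduubign/ → muazeiduubign.
Rule 5 (final cluster simplification): /n/ is the second consonant of a word-final cluster /gn/, so it deletes. /muazeiduubign/ → muazeiduubig.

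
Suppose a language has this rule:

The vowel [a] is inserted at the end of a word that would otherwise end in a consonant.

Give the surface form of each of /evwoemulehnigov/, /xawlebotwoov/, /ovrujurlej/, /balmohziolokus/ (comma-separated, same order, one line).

evwoemulehnigova, xawlebotwoova, ovrujurleja, balmohziolokusa

/evwoemulehnigov/: the form ends in the consonant /v/, so [a] is inserted word-finally. → [evwoemulehnigova].
/xawlebotwoov/: the form ends in the consonant /v/, so [a] is inserted word-finally. → [xawlebotwoova].
/ovrujurlej/: the form ends in the consonant /j/, so [a] is inserted word-finally. → [ovrujurleja].
/balmohziolokus/: the form ends in the consonant /s/, so [a] is inserted word-finally. → [balmohziolokusa].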